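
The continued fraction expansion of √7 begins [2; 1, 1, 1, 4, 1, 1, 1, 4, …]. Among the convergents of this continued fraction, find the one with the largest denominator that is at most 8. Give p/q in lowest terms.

8/3

a_0 = 2: 2/1  (≤ bound)
a_1 = 1: 3/1  (≤ bound)
a_2 = 1: 5/2  (≤ bound)
a_3 = 1: 8/3  (≤ bound)
a_4 = 4: 37/14  (> 8, stop)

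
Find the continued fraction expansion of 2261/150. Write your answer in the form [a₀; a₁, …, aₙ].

[15; 13, 1, 1, 1, 3]

⌊2261/150⌋ = 15, remainder 11
⌊150/11⌋ = 13, remainder 7
⌊11/7⌋ = 1, remainder 4
⌊7/4⌋ = 1, remainder 3
⌊4/3⌋ = 1, remainder 1
⌊3/1⌋ = 3, remainder 0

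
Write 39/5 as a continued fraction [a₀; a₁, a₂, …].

[7; 1, 4]

Apply division with remainder until the remainder is 0:
⌊39/5⌋ = 7, remainder 4
⌊5/4⌋ = 1, remainder 1
⌊4/1⌋ = 4, remainder 0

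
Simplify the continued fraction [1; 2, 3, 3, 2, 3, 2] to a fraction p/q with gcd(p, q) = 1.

Start with 2.
3 + 1/(2/1) = 3 + 1/2 = 7/2
2 + 1/(7/2) = 2 + 2/7 = 16/7
3 + 1/(16/7) = 3 + 7/16 = 55/16
3 + 1/(55/16) = 3 + 16/55 = 181/55
2 + 1/(181/55) = 2 + 55/181 = 417/181
1 + 1/(417/181) = 1 + 181/417 = 598/417

598/417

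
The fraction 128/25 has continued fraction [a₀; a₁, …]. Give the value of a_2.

128 = 5·25 + 3, so a_0 = 5
25 = 8·3 + 1, so a_1 = 8
3 = 3·1 + 0, so a_2 = 3

3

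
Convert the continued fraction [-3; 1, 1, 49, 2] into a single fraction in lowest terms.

-499/200

Use the convergent recurrence hₖ = aₖ·hₖ₋₁ + hₖ₋₂ (and likewise for the denominators kₖ):
a_0 = -3: -3/1
a_1 = 1: -2/1
a_2 = 1: -5/2
a_3 = 49: -247/99
a_4 = 2: -499/200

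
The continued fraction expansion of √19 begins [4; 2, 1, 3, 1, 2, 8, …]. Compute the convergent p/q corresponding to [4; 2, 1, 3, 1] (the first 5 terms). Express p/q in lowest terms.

Start with 1.
3 + 1/(1/1) = 3 + 1/1 = 4/1
1 + 1/(4/1) = 1 + 1/4 = 5/4
2 + 1/(5/4) = 2 + 4/5 = 14/5
4 + 1/(14/5) = 4 + 5/14 = 61/14

61/14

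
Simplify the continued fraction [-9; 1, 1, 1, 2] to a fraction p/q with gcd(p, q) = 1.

Start with 2.
1 + 1/(2/1) = 1 + 1/2 = 3/2
1 + 1/(3/2) = 1 + 2/3 = 5/3
1 + 1/(5/3) = 1 + 3/5 = 8/5
-9 + 1/(8/5) = -9 + 5/8 = -67/8

-67/8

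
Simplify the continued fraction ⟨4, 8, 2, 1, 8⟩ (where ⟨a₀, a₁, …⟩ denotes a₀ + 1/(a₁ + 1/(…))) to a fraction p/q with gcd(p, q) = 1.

Compute successive convergents:
a_0 = 4: 4/1
a_1 = 8: 33/8
a_2 = 2: 70/17
a_3 = 1: 103/25
a_4 = 8: 894/217

894/217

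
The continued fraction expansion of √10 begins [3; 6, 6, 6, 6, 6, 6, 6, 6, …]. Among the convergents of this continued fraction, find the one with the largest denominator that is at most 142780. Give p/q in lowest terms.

a_0 = 3: 3/1  (≤ bound)
a_1 = 6: 19/6  (≤ bound)
a_2 = 6: 117/37  (≤ bound)
a_3 = 6: 721/228  (≤ bound)
a_4 = 6: 4443/1405  (≤ bound)
a_5 = 6: 27379/8658  (≤ bound)
a_6 = 6: 168717/53353  (≤ bound)
a_7 = 6: 1039681/328776  (> 142780, stop)

168717/53353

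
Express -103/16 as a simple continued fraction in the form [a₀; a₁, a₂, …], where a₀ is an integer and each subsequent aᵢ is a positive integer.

⌊-103/16⌋ = -7, remainder 9
⌊16/9⌋ = 1, remainder 7
⌊9/7⌋ = 1, remainder 2
⌊7/2⌋ = 3, remainder 1
⌊2/1⌋ = 2, remainder 0

[-7; 1, 1, 3, 2]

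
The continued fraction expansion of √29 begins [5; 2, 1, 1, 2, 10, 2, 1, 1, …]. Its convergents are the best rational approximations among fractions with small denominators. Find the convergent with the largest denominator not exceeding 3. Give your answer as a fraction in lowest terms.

List convergents until the denominator exceeds the bound:
a_0 = 5: 5/1  (≤ bound)
a_1 = 2: 11/2  (≤ bound)
a_2 = 1: 16/3  (≤ bound)
a_3 = 1: 27/5  (> 3, stop)

16/3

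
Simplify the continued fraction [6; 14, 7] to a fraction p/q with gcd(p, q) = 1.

Starting at the tail and folding back:
Start with 7.
14 + 1/(7/1) = 14 + 1/7 = 99/7
6 + 1/(99/7) = 6 + 7/99 = 601/99

601/99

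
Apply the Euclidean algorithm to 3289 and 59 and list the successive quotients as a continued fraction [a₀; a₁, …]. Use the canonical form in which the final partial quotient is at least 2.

3289 ÷ 59 → quotient 55, remainder 44
59 ÷ 44 → quotient 1, remainder 15
44 ÷ 15 → quotient 2, remainder 14
15 ÷ 14 → quotient 1, remainder 1
14 ÷ 1 → quotient 14, remainder 0

[55; 1, 2, 1, 14]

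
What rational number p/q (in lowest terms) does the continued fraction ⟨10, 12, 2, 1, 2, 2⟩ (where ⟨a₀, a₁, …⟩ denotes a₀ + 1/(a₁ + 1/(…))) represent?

a_0 = 10: 10/1
a_1 = 12: 121/12
a_2 = 2: 252/25
a_3 = 1: 373/37
a_4 = 2: 998/99
a_5 = 2: 2369/235

2369/235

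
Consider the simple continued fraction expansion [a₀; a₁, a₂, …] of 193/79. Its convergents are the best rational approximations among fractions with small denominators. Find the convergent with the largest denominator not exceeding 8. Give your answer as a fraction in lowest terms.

17/7

List convergents until the denominator exceeds the bound:
a_0 = 2: 2/1  (≤ bound)
a_1 = 2: 5/2  (≤ bound)
a_2 = 3: 17/7  (≤ bound)
a_3 = 1: 22/9  (> 8, stop)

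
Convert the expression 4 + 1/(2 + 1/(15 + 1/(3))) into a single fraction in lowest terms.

Start with 3.
15 + 1/(3/1) = 15 + 1/3 = 46/3
2 + 1/(46/3) = 2 + 3/46 = 95/46
4 + 1/(95/46) = 4 + 46/95 = 426/95

426/95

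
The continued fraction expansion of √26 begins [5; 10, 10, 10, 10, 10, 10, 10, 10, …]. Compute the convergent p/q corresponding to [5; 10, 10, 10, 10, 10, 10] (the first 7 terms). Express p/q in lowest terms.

5357035/1050601

Use the convergent recurrence hₖ = aₖ·hₖ₋₁ + hₖ₋₂ (and likewise for the denominators kₖ):
a_0 = 5: 5/1
a_1 = 10: 51/10
a_2 = 10: 515/101
a_3 = 10: 5201/1020
a_4 = 10: 52525/10301
a_5 = 10: 530451/104030
a_6 = 10: 5357035/1050601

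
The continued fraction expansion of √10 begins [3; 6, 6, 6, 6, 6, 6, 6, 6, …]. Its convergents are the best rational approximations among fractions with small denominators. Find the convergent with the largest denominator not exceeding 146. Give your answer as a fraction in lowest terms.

117/37

a_0 = 3: 3/1  (≤ bound)
a_1 = 6: 19/6  (≤ bound)
a_2 = 6: 117/37  (≤ bound)
a_3 = 6: 721/228  (> 146, stop)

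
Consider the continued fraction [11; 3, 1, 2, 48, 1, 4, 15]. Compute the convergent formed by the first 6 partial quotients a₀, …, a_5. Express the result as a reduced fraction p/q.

Start with 1.
48 + 1/(1/1) = 48 + 1/1 = 49/1
2 + 1/(49/1) = 2 + 1/49 = 99/49
1 + 1/(99/49) = 1 + 49/99 = 148/99
3 + 1/(148/99) = 3 + 99/148 = 543/148
11 + 1/(543/148) = 11 + 148/543 = 6121/543

6121/543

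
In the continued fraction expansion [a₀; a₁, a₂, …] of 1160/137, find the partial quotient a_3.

9

⌊1160/137⌋ = 8, remainder 64
⌊137/64⌋ = 2, remainder 9
⌊64/9⌋ = 7, remainder 1
⌊9/1⌋ = 9, remainder 0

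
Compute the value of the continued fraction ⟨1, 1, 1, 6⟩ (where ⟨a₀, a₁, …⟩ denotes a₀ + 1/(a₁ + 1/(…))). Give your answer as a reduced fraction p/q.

a_0 = 1: 1/1
a_1 = 1: 2/1
a_2 = 1: 3/2
a_3 = 6: 20/13

20/13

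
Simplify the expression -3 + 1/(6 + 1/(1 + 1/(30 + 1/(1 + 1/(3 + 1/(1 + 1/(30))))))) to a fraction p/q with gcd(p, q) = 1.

Start with 30.
1 + 1/(30/1) = 1 + 1/30 = 31/30
3 + 1/(31/30) = 3 + 30/31 = 123/31
1 + 1/(123/31) = 1 + 31/123 = 154/123
30 + 1/(154/123) = 30 + 123/154 = 4743/154
1 + 1/(4743/154) = 1 + 154/4743 = 4897/4743
6 + 1/(4897/4743) = 6 + 4743/4897 = 34125/4897
-3 + 1/(34125/4897) = -3 + 4897/34125 = -97478/34125

-97478/34125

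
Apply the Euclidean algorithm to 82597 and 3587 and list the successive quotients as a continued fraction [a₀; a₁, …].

82597 ÷ 3587 → quotient 23, remainder 96
3587 ÷ 96 → quotient 37, remainder 35
96 ÷ 35 → quotient 2, remainder 26
35 ÷ 26 → quotient 1, remainder 9
26 ÷ 9 → quotient 2, remainder 8
9 ÷ 8 → quotient 1, remainder 1
8 ÷ 1 → quotient 8, remainder 0

[23; 37, 2, 1, 2, 1, 8]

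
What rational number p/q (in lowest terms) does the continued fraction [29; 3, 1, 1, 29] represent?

6062/207

a_0 = 29: 29/1
a_1 = 3: 88/3
a_2 = 1: 117/4
a_3 = 1: 205/7
a_4 = 29: 6062/207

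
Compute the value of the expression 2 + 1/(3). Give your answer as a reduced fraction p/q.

Collapse the nested fraction from the inside out:
Start with 3.
2 + 1/(3/1) = 2 + 1/3 = 7/3

7/3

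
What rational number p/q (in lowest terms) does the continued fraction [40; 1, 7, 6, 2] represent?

4333/106

Build up convergents one term at a time:
a_0 = 40: 40/1
a_1 = 1: 41/1
a_2 = 7: 327/8
a_3 = 6: 2003/49
a_4 = 2: 4333/106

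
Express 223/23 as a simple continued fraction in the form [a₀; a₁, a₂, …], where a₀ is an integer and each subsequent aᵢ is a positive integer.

223 = 9·23 + 16, so a_0 = 9
23 = 1·16 + 7, so a_1 = 1
16 = 2·7 + 2, so a_2 = 2
7 = 3·2 + 1, so a_3 = 3
2 = 2·1 + 0, so a_4 = 2

[9; 1, 2, 3, 2]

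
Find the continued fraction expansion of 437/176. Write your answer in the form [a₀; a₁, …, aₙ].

[2; 2, 14, 6]

437 = 2·176 + 85, so a_0 = 2
176 = 2·85 + 6, so a_1 = 2
85 = 14·6 + 1, so a_2 = 14
6 = 6·1 + 0, so a_3 = 6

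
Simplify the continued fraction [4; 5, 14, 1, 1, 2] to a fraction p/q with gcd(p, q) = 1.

1553/370

a_0 = 4: 4/1
a_1 = 5: 21/5
a_2 = 14: 298/71
a_3 = 1: 319/76
a_4 = 1: 617/147
a_5 = 2: 1553/370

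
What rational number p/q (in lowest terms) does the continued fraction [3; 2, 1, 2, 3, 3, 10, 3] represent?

9573/2840

Start with 3.
10 + 1/(3/1) = 10 + 1/3 = 31/3
3 + 1/(31/3) = 3 + 3/31 = 96/31
3 + 1/(96/31) = 3 + 31/96 = 319/96
2 + 1/(319/96) = 2 + 96/319 = 734/319
1 + 1/(734/319) = 1 + 319/734 = 1053/734
2 + 1/(1053/734) = 2 + 734/1053 = 2840/1053
3 + 1/(2840/1053) = 3 + 1053/2840 = 9573/2840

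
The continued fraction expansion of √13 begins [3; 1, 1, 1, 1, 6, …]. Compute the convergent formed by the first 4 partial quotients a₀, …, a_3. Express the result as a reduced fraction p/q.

a_0 = 3: 3/1
a_1 = 1: 4/1
a_2 = 1: 7/2
a_3 = 1: 11/3

11/3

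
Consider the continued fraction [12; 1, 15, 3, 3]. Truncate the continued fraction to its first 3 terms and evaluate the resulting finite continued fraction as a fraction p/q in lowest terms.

207/16

a_0 = 12: 12/1
a_1 = 1: 13/1
a_2 = 15: 207/16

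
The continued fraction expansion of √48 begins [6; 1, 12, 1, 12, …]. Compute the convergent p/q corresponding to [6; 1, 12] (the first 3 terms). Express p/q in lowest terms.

Compute successive convergents:
a_0 = 6: 6/1
a_1 = 1: 7/1
a_2 = 12: 90/13

90/13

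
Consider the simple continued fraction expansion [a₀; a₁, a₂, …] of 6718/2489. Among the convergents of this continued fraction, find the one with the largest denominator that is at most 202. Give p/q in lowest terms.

List convergents until the denominator exceeds the bound:
a_0 = 2: 2/1  (≤ bound)
a_1 = 1: 3/1  (≤ bound)
a_2 = 2: 8/3  (≤ bound)
a_3 = 3: 27/10  (≤ bound)
a_4 = 10: 278/103  (≤ bound)
a_5 = 1: 305/113  (≤ bound)
a_6 = 1: 583/216  (> 202, stop)

305/113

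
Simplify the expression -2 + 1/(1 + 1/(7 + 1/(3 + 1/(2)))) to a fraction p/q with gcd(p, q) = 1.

-65/58

a_0 = -2: -2/1
a_1 = 1: -1/1
a_2 = 7: -9/8
a_3 = 3: -28/25
a_4 = 2: -65/58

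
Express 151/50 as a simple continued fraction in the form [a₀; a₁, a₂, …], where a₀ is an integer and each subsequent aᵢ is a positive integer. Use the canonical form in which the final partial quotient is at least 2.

Apply division with remainder until the remainder is 0:
⌊151/50⌋ = 3, remainder 1
⌊50/1⌋ = 50, remainder 0

[3; 50]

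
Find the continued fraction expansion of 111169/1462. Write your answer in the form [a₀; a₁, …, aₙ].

⌊111169/1462⌋ = 76, remainder 57
⌊1462/57⌋ = 25, remainder 37
⌊57/37⌋ = 1, remainder 20
⌊37/20⌋ = 1, remainder 17
⌊20/17⌋ = 1, remainder 3
⌊17/3⌋ = 5, remainder 2
⌊3/2⌋ = 1, remainder 1
⌊2/1⌋ = 2, remainder 0

[76; 25, 1, 1, 1, 5, 1, 2]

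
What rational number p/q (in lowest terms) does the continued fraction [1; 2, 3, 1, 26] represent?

Collapse the nested fraction from the inside out:
Start with 26.
1 + 1/(26/1) = 1 + 1/26 = 27/26
3 + 1/(27/26) = 3 + 26/27 = 107/27
2 + 1/(107/27) = 2 + 27/107 = 241/107
1 + 1/(241/107) = 1 + 107/241 = 348/241

348/241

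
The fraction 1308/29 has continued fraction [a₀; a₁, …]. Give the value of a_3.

2

Apply division with remainder until the remainder is 0:
1308 = 45·29 + 3, so a_0 = 45
29 = 9·3 + 2, so a_1 = 9
3 = 1·2 + 1, so a_2 = 1
2 = 2·1 + 0, so a_3 = 2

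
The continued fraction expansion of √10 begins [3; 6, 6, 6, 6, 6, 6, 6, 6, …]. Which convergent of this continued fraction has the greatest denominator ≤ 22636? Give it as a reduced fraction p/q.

List convergents until the denominator exceeds the bound:
a_0 = 3: 3/1  (≤ bound)
a_1 = 6: 19/6  (≤ bound)
a_2 = 6: 117/37  (≤ bound)
a_3 = 6: 721/228  (≤ bound)
a_4 = 6: 4443/1405  (≤ bound)
a_5 = 6: 27379/8658  (≤ bound)
a_6 = 6: 168717/53353  (> 22636, stop)

27379/8658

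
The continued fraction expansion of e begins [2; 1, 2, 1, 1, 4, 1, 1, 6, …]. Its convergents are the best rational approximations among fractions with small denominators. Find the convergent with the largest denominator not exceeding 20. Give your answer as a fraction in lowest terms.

a_0 = 2: 2/1  (≤ bound)
a_1 = 1: 3/1  (≤ bound)
a_2 = 2: 8/3  (≤ bound)
a_3 = 1: 11/4  (≤ bound)
a_4 = 1: 19/7  (≤ bound)
a_5 = 4: 87/32  (> 20, stop)

19/7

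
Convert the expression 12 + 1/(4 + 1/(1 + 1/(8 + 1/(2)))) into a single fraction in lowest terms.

Start with 2.
8 + 1/(2/1) = 8 + 1/2 = 17/2
1 + 1/(17/2) = 1 + 2/17 = 19/17
4 + 1/(19/17) = 4 + 17/19 = 93/19
12 + 1/(93/19) = 12 + 19/93 = 1135/93

1135/93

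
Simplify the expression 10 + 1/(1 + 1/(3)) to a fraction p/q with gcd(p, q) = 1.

a_0 = 10: 10/1
a_1 = 1: 11/1
a_2 = 3: 43/4

43/4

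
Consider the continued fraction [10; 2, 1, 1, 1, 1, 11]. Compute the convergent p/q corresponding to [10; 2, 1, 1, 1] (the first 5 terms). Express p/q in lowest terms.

83/8

a_0 = 10: 10/1
a_1 = 2: 21/2
a_2 = 1: 31/3
a_3 = 1: 52/5
a_4 = 1: 83/8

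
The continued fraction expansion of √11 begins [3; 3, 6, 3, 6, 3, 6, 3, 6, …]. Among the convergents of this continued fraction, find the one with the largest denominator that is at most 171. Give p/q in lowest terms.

a_0 = 3: 3/1  (≤ bound)
a_1 = 3: 10/3  (≤ bound)
a_2 = 6: 63/19  (≤ bound)
a_3 = 3: 199/60  (≤ bound)
a_4 = 6: 1257/379  (> 171, stop)

199/60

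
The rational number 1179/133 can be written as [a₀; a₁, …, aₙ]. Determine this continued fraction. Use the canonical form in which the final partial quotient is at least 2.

1179 = 8·133 + 115, so a_0 = 8
133 = 1·115 + 18, so a_1 = 1
115 = 6·18 + 7, so a_2 = 6
18 = 2·7 + 4, so a_3 = 2
7 = 1·4 + 3, so a_4 = 1
4 = 1·3 + 1, so a_5 = 1
3 = 3·1 + 0, so a_6 = 3

[8; 1, 6, 2, 1, 1, 3]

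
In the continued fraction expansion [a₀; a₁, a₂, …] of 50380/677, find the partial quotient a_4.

⌊50380/677⌋ = 74, remainder 282
⌊677/282⌋ = 2, remainder 113
⌊282/113⌋ = 2, remainder 56
⌊113/56⌋ = 2, remainder 1
⌊56/1⌋ = 56, remainder 0

56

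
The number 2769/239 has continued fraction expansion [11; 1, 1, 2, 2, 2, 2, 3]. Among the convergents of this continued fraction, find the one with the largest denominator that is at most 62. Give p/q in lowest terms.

List convergents until the denominator exceeds the bound:
a_0 = 11: 11/1  (≤ bound)
a_1 = 1: 12/1  (≤ bound)
a_2 = 1: 23/2  (≤ bound)
a_3 = 2: 58/5  (≤ bound)
a_4 = 2: 139/12  (≤ bound)
a_5 = 2: 336/29  (≤ bound)
a_6 = 2: 811/70  (> 62, stop)

336/29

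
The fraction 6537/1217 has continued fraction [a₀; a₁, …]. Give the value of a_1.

2

⌊6537/1217⌋ = 5, remainder 452
⌊1217/452⌋ = 2, remainder 313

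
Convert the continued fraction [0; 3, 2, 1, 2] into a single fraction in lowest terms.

Use the convergent recurrence hₖ = aₖ·hₖ₋₁ + hₖ₋₂ (and likewise for the denominators kₖ):
a_0 = 0: 0/1
a_1 = 3: 1/3
a_2 = 2: 2/7
a_3 = 1: 3/10
a_4 = 2: 8/27

8/27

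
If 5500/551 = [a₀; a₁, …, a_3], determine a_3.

5500 = 9·551 + 541, so a_0 = 9
551 = 1·541 + 10, so a_1 = 1
541 = 54·10 + 1, so a_2 = 54
10 = 10·1 + 0, so a_3 = 10

10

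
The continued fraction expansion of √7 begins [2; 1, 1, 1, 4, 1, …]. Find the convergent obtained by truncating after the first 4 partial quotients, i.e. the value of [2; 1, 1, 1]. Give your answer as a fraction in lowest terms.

Use the convergent recurrence hₖ = aₖ·hₖ₋₁ + hₖ₋₂ (and likewise for the denominators kₖ):
a_0 = 2: 2/1
a_1 = 1: 3/1
a_2 = 1: 5/2
a_3 = 1: 8/3

8/3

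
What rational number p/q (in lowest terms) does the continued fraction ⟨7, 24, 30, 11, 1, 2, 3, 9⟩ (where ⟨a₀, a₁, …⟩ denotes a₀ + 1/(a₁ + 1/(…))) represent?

5539493/786680

a_0 = 7: 7/1
a_1 = 24: 169/24
a_2 = 30: 5077/721
a_3 = 11: 56016/7955
a_4 = 1: 61093/8676
a_5 = 2: 178202/25307
a_6 = 3: 595699/84597
a_7 = 9: 5539493/786680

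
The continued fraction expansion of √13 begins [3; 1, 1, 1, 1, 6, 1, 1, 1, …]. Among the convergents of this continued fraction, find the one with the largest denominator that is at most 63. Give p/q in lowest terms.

a_0 = 3: 3/1  (≤ bound)
a_1 = 1: 4/1  (≤ bound)
a_2 = 1: 7/2  (≤ bound)
a_3 = 1: 11/3  (≤ bound)
a_4 = 1: 18/5  (≤ bound)
a_5 = 6: 119/33  (≤ bound)
a_6 = 1: 137/38  (≤ bound)
a_7 = 1: 256/71  (> 63, stop)

137/38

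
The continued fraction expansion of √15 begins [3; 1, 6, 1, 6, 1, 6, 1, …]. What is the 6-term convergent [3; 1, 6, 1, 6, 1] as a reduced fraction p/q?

Use the convergent recurrence hₖ = aₖ·hₖ₋₁ + hₖ₋₂ (and likewise for the denominators kₖ):
a_0 = 3: 3/1
a_1 = 1: 4/1
a_2 = 6: 27/7
a_3 = 1: 31/8
a_4 = 6: 213/55
a_5 = 1: 244/63

244/63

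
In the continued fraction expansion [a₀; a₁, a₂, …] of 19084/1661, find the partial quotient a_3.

4

⌊19084/1661⌋ = 11, remainder 813
⌊1661/813⌋ = 2, remainder 35
⌊813/35⌋ = 23, remainder 8
⌊35/8⌋ = 4, remainder 3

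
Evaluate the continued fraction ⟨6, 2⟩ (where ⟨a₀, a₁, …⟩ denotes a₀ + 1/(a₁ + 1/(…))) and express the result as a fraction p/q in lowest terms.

Start with 2.
6 + 1/(2/1) = 6 + 1/2 = 13/2

13/2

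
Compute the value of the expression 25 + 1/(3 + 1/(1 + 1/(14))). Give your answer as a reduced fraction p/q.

Start with 14.
1 + 1/(14/1) = 1 + 1/14 = 15/14
3 + 1/(15/14) = 3 + 14/15 = 59/15
25 + 1/(59/15) = 25 + 15/59 = 1490/59

1490/59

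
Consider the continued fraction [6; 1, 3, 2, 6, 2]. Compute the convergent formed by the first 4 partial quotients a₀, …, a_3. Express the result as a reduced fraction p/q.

a_0 = 6: 6/1
a_1 = 1: 7/1
a_2 = 3: 27/4
a_3 = 2: 61/9

61/9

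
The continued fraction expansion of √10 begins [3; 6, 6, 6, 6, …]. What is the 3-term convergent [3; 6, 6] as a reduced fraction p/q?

117/37

a_0 = 3: 3/1
a_1 = 6: 19/6
a_2 = 6: 117/37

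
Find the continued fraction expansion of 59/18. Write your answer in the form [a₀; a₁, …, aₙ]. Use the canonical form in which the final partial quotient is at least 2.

[3; 3, 1, 1, 2]

59 = 3·18 + 5, so a_0 = 3
18 = 3·5 + 3, so a_1 = 3
5 = 1·3 + 2, so a_2 = 1
3 = 1·2 + 1, so a_3 = 1
2 = 2·1 + 0, so a_4 = 2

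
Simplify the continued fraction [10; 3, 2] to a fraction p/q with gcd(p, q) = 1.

72/7

Start with 2.
3 + 1/(2/1) = 3 + 1/2 = 7/2
10 + 1/(7/2) = 10 + 2/7 = 72/7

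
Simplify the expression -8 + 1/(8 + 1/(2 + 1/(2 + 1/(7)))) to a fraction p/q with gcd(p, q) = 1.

Start with 7.
2 + 1/(7/1) = 2 + 1/7 = 15/7
2 + 1/(15/7) = 2 + 7/15 = 37/15
8 + 1/(37/15) = 8 + 15/37 = 311/37
-8 + 1/(311/37) = -8 + 37/311 = -2451/311

-2451/311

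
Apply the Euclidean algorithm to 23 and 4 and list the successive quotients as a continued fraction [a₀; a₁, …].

23 = 5·4 + 3, so a_0 = 5
4 = 1·3 + 1, so a_1 = 1
3 = 3·1 + 0, so a_2 = 3

[5; 1, 3]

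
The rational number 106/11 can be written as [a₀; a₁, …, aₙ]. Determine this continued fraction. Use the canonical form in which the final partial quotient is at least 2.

[9; 1, 1, 1, 3]

⌊106/11⌋ = 9, remainder 7
⌊11/7⌋ = 1, remainder 4
⌊7/4⌋ = 1, remainder 3
⌊4/3⌋ = 1, remainder 1
⌊3/1⌋ = 3, remainder 0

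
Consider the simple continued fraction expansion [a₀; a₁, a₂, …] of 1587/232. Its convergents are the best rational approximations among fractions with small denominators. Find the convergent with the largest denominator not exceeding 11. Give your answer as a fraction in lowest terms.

a_0 = 6: 6/1  (≤ bound)
a_1 = 1: 7/1  (≤ bound)
a_2 = 5: 41/6  (≤ bound)
a_3 = 3: 130/19  (> 11, stop)

41/6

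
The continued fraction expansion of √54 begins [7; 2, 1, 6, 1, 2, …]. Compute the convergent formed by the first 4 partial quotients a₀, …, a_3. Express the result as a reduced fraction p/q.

147/20

Use the convergent recurrence hₖ = aₖ·hₖ₋₁ + hₖ₋₂ (and likewise for the denominators kₖ):
a_0 = 7: 7/1
a_1 = 2: 15/2
a_2 = 1: 22/3
a_3 = 6: 147/20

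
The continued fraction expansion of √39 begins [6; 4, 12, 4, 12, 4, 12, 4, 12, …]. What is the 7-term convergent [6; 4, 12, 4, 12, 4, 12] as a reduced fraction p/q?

764394/122401

Use the convergent recurrence hₖ = aₖ·hₖ₋₁ + hₖ₋₂ (and likewise for the denominators kₖ):
a_0 = 6: 6/1
a_1 = 4: 25/4
a_2 = 12: 306/49
a_3 = 4: 1249/200
a_4 = 12: 15294/2449
a_5 = 4: 62425/9996
a_6 = 12: 764394/122401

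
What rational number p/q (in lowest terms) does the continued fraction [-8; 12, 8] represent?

a_0 = -8: -8/1
a_1 = 12: -95/12
a_2 = 8: -768/97

-768/97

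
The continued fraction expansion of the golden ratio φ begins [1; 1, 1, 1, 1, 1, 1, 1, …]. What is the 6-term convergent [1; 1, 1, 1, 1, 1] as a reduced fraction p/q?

13/8

a_0 = 1: 1/1
a_1 = 1: 2/1
a_2 = 1: 3/2
a_3 = 1: 5/3
a_4 = 1: 8/5
a_5 = 1: 13/8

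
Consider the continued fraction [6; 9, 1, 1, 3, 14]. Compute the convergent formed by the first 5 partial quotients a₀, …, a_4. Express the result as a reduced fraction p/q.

a_0 = 6: 6/1
a_1 = 9: 55/9
a_2 = 1: 61/10
a_3 = 1: 116/19
a_4 = 3: 409/67

409/67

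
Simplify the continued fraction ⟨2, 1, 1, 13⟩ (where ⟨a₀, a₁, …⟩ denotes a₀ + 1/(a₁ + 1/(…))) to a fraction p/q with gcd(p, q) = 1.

a_0 = 2: 2/1
a_1 = 1: 3/1
a_2 = 1: 5/2
a_3 = 13: 68/27

68/27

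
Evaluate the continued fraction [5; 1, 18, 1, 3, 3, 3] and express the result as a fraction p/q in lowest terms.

5057/850

a_0 = 5: 5/1
a_1 = 1: 6/1
a_2 = 18: 113/19
a_3 = 1: 119/20
a_4 = 3: 470/79
a_5 = 3: 1529/257
a_6 = 3: 5057/850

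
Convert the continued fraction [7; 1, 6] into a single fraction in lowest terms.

55/7

Use the convergent recurrence hₖ = aₖ·hₖ₋₁ + hₖ₋₂ (and likewise for the denominators kₖ):
a_0 = 7: 7/1
a_1 = 1: 8/1
a_2 = 6: 55/7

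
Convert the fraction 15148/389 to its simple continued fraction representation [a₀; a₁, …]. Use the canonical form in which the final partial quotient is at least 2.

[38; 1, 15, 1, 10, 2]

Run the Euclidean algorithm, recording each quotient:
⌊15148/389⌋ = 38, remainder 366
⌊389/366⌋ = 1, remainder 23
⌊366/23⌋ = 15, remainder 21
⌊23/21⌋ = 1, remainder 2
⌊21/2⌋ = 10, remainder 1
⌊2/1⌋ = 2, remainder 0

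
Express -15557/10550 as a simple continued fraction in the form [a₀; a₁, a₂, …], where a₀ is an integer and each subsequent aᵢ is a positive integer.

[-2; 1, 1, 9, 2, 1, 13, 13]

-15557 ÷ 10550 → quotient -2, remainder 5543
10550 ÷ 5543 → quotient 1, remainder 5007
5543 ÷ 5007 → quotient 1, remainder 536
5007 ÷ 536 → quotient 9, remainder 183
536 ÷ 183 → quotient 2, remainder 170
183 ÷ 170 → quotient 1, remainder 13
170 ÷ 13 → quotient 13, remainder 1
13 ÷ 1 → quotient 13, remainder 0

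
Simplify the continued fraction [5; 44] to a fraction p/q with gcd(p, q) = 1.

221/44

Use the convergent recurrence hₖ = aₖ·hₖ₋₁ + hₖ₋₂ (and likewise for the denominators kₖ):
a_0 = 5: 5/1
a_1 = 44: 221/44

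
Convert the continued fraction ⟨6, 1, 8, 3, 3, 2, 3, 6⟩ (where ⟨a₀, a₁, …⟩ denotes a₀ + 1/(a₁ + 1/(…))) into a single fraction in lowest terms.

Start with 6.
3 + 1/(6/1) = 3 + 1/6 = 19/6
2 + 1/(19/6) = 2 + 6/19 = 44/19
3 + 1/(44/19) = 3 + 19/44 = 151/44
3 + 1/(151/44) = 3 + 44/151 = 497/151
8 + 1/(497/151) = 8 + 151/497 = 4127/497
1 + 1/(4127/497) = 1 + 497/4127 = 4624/4127
6 + 1/(4624/4127) = 6 + 4127/4624 = 31871/4624

31871/4624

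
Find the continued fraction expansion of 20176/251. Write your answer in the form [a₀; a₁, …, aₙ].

Run the Euclidean algorithm, recording each quotient:
20176 ÷ 251 → quotient 80, remainder 96
251 ÷ 96 → quotient 2, remainder 59
96 ÷ 59 → quotient 1, remainder 37
59 ÷ 37 → quotient 1, remainder 22
37 ÷ 22 → quotient 1, remainder 15
22 ÷ 15 → quotient 1, remainder 7
15 ÷ 7 → quotient 2, remainder 1
7 ÷ 1 → quotient 7, remainder 0

[80; 2, 1, 1, 1, 1, 2, 7]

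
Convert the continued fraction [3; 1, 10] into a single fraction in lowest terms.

43/11

Starting at the tail and folding back:
Start with 10.
1 + 1/(10/1) = 1 + 1/10 = 11/10
3 + 1/(11/10) = 3 + 10/11 = 43/11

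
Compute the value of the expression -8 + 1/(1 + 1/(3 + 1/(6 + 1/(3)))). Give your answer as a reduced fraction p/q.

-572/79

Build up convergents one term at a time:
a_0 = -8: -8/1
a_1 = 1: -7/1
a_2 = 3: -29/4
a_3 = 6: -181/25
a_4 = 3: -572/79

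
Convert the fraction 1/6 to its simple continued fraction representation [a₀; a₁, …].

[0; 6]

Repeatedly divide and take the remainder:
1 ÷ 6 → quotient 0, remainder 1
6 ÷ 1 → quotient 6, remainder 0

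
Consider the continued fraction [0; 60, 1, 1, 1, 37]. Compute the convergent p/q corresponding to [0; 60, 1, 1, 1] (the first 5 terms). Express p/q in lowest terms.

3/182

Build up convergents one term at a time:
a_0 = 0: 0/1
a_1 = 60: 1/60
a_2 = 1: 1/61
a_3 = 1: 2/121
a_4 = 1: 3/182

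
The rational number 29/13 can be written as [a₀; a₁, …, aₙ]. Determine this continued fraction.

[2; 4, 3]

Repeatedly divide and take the remainder:
29 ÷ 13 → quotient 2, remainder 3
13 ÷ 3 → quotient 4, remainder 1
3 ÷ 1 → quotient 3, remainder 0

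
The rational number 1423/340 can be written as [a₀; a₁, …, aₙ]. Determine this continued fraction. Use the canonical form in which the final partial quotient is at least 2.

Apply division with remainder until the remainder is 0:
⌊1423/340⌋ = 4, remainder 63
⌊340/63⌋ = 5, remainder 25
⌊63/25⌋ = 2, remainder 13
⌊25/13⌋ = 1, remainder 12
⌊13/12⌋ = 1, remainder 1
⌊12/1⌋ = 12, remainder 0

[4; 5, 2, 1, 1, 12]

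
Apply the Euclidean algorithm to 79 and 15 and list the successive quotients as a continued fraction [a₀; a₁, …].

⌊79/15⌋ = 5, remainder 4
⌊15/4⌋ = 3, remainder 3
⌊4/3⌋ = 1, remainder 1
⌊3/1⌋ = 3, remainder 0

[5; 3, 1, 3]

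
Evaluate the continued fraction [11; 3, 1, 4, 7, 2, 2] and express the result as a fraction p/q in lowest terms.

a_0 = 11: 11/1
a_1 = 3: 34/3
a_2 = 1: 45/4
a_3 = 4: 214/19
a_4 = 7: 1543/137
a_5 = 2: 3300/293
a_6 = 2: 8143/723

8143/723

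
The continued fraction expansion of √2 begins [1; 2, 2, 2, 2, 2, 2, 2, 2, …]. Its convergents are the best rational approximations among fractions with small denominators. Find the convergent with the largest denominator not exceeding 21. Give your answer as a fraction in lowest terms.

a_0 = 1: 1/1  (≤ bound)
a_1 = 2: 3/2  (≤ bound)
a_2 = 2: 7/5  (≤ bound)
a_3 = 2: 17/12  (≤ bound)
a_4 = 2: 41/29  (> 21, stop)

17/12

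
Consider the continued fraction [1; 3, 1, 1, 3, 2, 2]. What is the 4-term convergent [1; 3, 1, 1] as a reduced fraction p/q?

Work from the innermost term outward:
Start with 1.
1 + 1/(1/1) = 1 + 1/1 = 2/1
3 + 1/(2/1) = 3 + 1/2 = 7/2
1 + 1/(7/2) = 1 + 2/7 = 9/7

9/7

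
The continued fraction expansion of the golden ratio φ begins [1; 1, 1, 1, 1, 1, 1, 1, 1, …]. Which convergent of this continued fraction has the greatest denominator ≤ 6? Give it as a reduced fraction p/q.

a_0 = 1: 1/1  (≤ bound)
a_1 = 1: 2/1  (≤ bound)
a_2 = 1: 3/2  (≤ bound)
a_3 = 1: 5/3  (≤ bound)
a_4 = 1: 8/5  (≤ bound)
a_5 = 1: 13/8  (> 6, stop)

8/5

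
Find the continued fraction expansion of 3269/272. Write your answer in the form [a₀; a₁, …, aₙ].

Run the Euclidean algorithm, recording each quotient:
3269 ÷ 272 → quotient 12, remainder 5
272 ÷ 5 → quotient 54, remainder 2
5 ÷ 2 → quotient 2, remainder 1
2 ÷ 1 → quotient 2, remainder 0

[12; 54, 2, 2]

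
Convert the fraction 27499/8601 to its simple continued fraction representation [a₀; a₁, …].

[3; 5, 14, 60, 2]

⌊27499/8601⌋ = 3, remainder 1696
⌊8601/1696⌋ = 5, remainder 121
⌊1696/121⌋ = 14, remainder 2
⌊121/2⌋ = 60, remainder 1
⌊2/1⌋ = 2, remainder 0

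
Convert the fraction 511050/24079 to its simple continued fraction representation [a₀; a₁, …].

[21; 4, 2, 6, 1, 29, 12]

⌊511050/24079⌋ = 21, remainder 5391
⌊24079/5391⌋ = 4, remainder 2515
⌊5391/2515⌋ = 2, remainder 361
⌊2515/361⌋ = 6, remainder 349
⌊361/349⌋ = 1, remainder 12
⌊349/12⌋ = 29, remainder 1
⌊12/1⌋ = 12, remainder 0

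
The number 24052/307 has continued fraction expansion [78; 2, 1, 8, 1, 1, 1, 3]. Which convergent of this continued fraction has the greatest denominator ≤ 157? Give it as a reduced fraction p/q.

6581/84

a_0 = 78: 78/1  (≤ bound)
a_1 = 2: 157/2  (≤ bound)
a_2 = 1: 235/3  (≤ bound)
a_3 = 8: 2037/26  (≤ bound)
a_4 = 1: 2272/29  (≤ bound)
a_5 = 1: 4309/55  (≤ bound)
a_6 = 1: 6581/84  (≤ bound)
a_7 = 3: 24052/307  (> 157, stop)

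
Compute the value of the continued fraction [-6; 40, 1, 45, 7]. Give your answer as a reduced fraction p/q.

-79093/13236

Collapse the nested fraction from the inside out:
Start with 7.
45 + 1/(7/1) = 45 + 1/7 = 316/7
1 + 1/(316/7) = 1 + 7/316 = 323/316
40 + 1/(323/316) = 40 + 316/323 = 13236/323
-6 + 1/(13236/323) = -6 + 323/13236 = -79093/13236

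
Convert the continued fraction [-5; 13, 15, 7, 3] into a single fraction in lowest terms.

-21422/4351

a_0 = -5: -5/1
a_1 = 13: -64/13
a_2 = 15: -965/196
a_3 = 7: -6819/1385
a_4 = 3: -21422/4351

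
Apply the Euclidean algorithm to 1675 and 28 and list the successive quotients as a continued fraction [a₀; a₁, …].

Repeatedly divide and take the remainder:
1675 = 59·28 + 23, so a_0 = 59
28 = 1·23 + 5, so a_1 = 1
23 = 4·5 + 3, so a_2 = 4
5 = 1·3 + 2, so a_3 = 1
3 = 1·2 + 1, so a_4 = 1
2 = 2·1 + 0, so a_5 = 2

[59; 1, 4, 1, 1, 2]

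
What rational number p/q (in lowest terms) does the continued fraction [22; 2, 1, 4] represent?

a_0 = 22: 22/1
a_1 = 2: 45/2
a_2 = 1: 67/3
a_3 = 4: 313/14

313/14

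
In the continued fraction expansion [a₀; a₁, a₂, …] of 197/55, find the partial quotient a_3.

2

Apply division with remainder until the remainder is 0:
⌊197/55⌋ = 3, remainder 32
⌊55/32⌋ = 1, remainder 23
⌊32/23⌋ = 1, remainder 9
⌊23/9⌋ = 2, remainder 5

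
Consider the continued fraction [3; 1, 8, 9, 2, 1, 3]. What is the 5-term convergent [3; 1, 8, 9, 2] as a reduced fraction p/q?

673/173

Use the convergent recurrence hₖ = aₖ·hₖ₋₁ + hₖ₋₂ (and likewise for the denominators kₖ):
a_0 = 3: 3/1
a_1 = 1: 4/1
a_2 = 8: 35/9
a_3 = 9: 319/82
a_4 = 2: 673/173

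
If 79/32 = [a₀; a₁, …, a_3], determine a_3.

2

79 = 2·32 + 15, so a_0 = 2
32 = 2·15 + 2, so a_1 = 2
15 = 7·2 + 1, so a_2 = 7
2 = 2·1 + 0, so a_3 = 2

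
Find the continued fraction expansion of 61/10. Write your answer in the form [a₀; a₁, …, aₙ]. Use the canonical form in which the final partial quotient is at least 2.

61 = 6·10 + 1, so a_0 = 6
10 = 10·1 + 0, so a_1 = 10

[6; 10]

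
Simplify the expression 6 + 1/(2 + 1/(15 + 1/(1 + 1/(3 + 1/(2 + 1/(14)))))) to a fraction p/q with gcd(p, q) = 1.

27443/4232

Starting at the tail and folding back:
Start with 14.
2 + 1/(14/1) = 2 + 1/14 = 29/14
3 + 1/(29/14) = 3 + 14/29 = 101/29
1 + 1/(101/29) = 1 + 29/101 = 130/101
15 + 1/(130/101) = 15 + 101/130 = 2051/130
2 + 1/(2051/130) = 2 + 130/2051 = 4232/2051
6 + 1/(4232/2051) = 6 + 2051/4232 = 27443/4232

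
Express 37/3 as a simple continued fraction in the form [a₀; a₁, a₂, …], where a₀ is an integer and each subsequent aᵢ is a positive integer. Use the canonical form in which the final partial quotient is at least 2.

[12; 3]

Run the Euclidean algorithm, recording each quotient:
37 = 12·3 + 1, so a_0 = 12
3 = 3·1 + 0, so a_1 = 3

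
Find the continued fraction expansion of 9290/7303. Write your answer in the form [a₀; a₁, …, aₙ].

[1; 3, 1, 2, 12, 2, 2, 10]

9290 ÷ 7303 → quotient 1, remainder 1987
7303 ÷ 1987 → quotient 3, remainder 1342
1987 ÷ 1342 → quotient 1, remainder 645
1342 ÷ 645 → quotient 2, remainder 52
645 ÷ 52 → quotient 12, remainder 21
52 ÷ 21 → quotient 2, remainder 10
21 ÷ 10 → quotient 2, remainder 1
10 ÷ 1 → quotient 10, remainder 0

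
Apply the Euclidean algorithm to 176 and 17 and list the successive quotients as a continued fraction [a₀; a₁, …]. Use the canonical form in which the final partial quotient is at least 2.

176 ÷ 17 → quotient 10, remainder 6
17 ÷ 6 → quotient 2, remainder 5
6 ÷ 5 → quotient 1, remainder 1
5 ÷ 1 → quotient 5, remainder 0

[10; 2, 1, 5]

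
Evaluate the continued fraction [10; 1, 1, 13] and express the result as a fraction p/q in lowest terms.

284/27

Start with 13.
1 + 1/(13/1) = 1 + 1/13 = 14/13
1 + 1/(14/13) = 1 + 13/14 = 27/14
10 + 1/(27/14) = 10 + 14/27 = 284/27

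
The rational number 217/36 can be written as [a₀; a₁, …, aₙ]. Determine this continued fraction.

217 ÷ 36 → quotient 6, remainder 1
36 ÷ 1 → quotient 36, remainder 0

[6; 36]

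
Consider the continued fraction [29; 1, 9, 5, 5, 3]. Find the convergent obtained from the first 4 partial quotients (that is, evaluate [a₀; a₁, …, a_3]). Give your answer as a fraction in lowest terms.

1525/51

Start with 5.
9 + 1/(5/1) = 9 + 1/5 = 46/5
1 + 1/(46/5) = 1 + 5/46 = 51/46
29 + 1/(51/46) = 29 + 46/51 = 1525/51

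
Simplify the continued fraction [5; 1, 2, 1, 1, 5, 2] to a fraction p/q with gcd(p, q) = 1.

486/85

a_0 = 5: 5/1
a_1 = 1: 6/1
a_2 = 2: 17/3
a_3 = 1: 23/4
a_4 = 1: 40/7
a_5 = 5: 223/39
a_6 = 2: 486/85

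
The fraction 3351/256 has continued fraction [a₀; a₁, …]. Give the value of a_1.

Apply division with remainder until the remainder is 0:
3351 = 13·256 + 23, so a_0 = 13
256 = 11·23 + 3, so a_1 = 11

11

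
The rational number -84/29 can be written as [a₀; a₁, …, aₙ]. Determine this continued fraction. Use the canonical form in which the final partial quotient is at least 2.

-84 = -3·29 + 3, so a_0 = -3
29 = 9·3 + 2, so a_1 = 9
3 = 1·2 + 1, so a_2 = 1
2 = 2·1 + 0, so a_3 = 2

[-3; 9, 1, 2]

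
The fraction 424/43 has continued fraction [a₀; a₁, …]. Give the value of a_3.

424 ÷ 43 → quotient 9, remainder 37
43 ÷ 37 → quotient 1, remainder 6
37 ÷ 6 → quotient 6, remainder 1
6 ÷ 1 → quotient 6, remainder 0

6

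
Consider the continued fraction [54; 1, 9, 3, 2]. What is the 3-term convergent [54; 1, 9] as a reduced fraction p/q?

Start with 9.
1 + 1/(9/1) = 1 + 1/9 = 10/9
54 + 1/(10/9) = 54 + 9/10 = 549/10

549/10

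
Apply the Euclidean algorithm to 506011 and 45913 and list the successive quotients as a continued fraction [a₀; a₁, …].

506011 = 11·45913 + 968, so a_0 = 11
45913 = 47·968 + 417, so a_1 = 47
968 = 2·417 + 134, so a_2 = 2
417 = 3·134 + 15, so a_3 = 3
134 = 8·15 + 14, so a_4 = 8
15 = 1·14 + 1, so a_5 = 1
14 = 14·1 + 0, so a_6 = 14

[11; 47, 2, 3, 8, 1, 14]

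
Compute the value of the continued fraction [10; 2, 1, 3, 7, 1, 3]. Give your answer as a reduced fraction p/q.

3658/353

Starting at the tail and folding back:
Start with 3.
1 + 1/(3/1) = 1 + 1/3 = 4/3
7 + 1/(4/3) = 7 + 3/4 = 31/4
3 + 1/(31/4) = 3 + 4/31 = 97/31
1 + 1/(97/31) = 1 + 31/97 = 128/97
2 + 1/(128/97) = 2 + 97/128 = 353/128
10 + 1/(353/128) = 10 + 128/353 = 3658/353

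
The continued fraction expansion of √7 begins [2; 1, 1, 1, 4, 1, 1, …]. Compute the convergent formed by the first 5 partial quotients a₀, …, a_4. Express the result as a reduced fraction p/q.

37/14

Start with 4.
1 + 1/(4/1) = 1 + 1/4 = 5/4
1 + 1/(5/4) = 1 + 4/5 = 9/5
1 + 1/(9/5) = 1 + 5/9 = 14/9
2 + 1/(14/9) = 2 + 9/14 = 37/14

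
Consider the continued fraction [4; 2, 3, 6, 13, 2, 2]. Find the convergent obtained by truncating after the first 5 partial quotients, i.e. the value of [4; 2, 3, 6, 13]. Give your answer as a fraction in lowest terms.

Build up convergents one term at a time:
a_0 = 4: 4/1
a_1 = 2: 9/2
a_2 = 3: 31/7
a_3 = 6: 195/44
a_4 = 13: 2566/579

2566/579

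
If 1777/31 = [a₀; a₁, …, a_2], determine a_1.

1777 = 57·31 + 10, so a_0 = 57
31 = 3·10 + 1, so a_1 = 3

3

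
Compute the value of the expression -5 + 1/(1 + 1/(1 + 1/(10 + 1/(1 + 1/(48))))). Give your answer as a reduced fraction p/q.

-5038/1125

Use the convergent recurrence hₖ = aₖ·hₖ₋₁ + hₖ₋₂ (and likewise for the denominators kₖ):
a_0 = -5: -5/1
a_1 = 1: -4/1
a_2 = 1: -9/2
a_3 = 10: -94/21
a_4 = 1: -103/23
a_5 = 48: -5038/1125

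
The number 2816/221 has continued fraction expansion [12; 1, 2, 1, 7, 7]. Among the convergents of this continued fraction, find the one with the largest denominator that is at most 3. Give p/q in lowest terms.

38/3

a_0 = 12: 12/1  (≤ bound)
a_1 = 1: 13/1  (≤ bound)
a_2 = 2: 38/3  (≤ bound)
a_3 = 1: 51/4  (> 3, stop)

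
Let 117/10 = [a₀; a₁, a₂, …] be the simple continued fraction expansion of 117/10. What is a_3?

3

117 ÷ 10 → quotient 11, remainder 7
10 ÷ 7 → quotient 1, remainder 3
7 ÷ 3 → quotient 2, remainder 1
3 ÷ 1 → quotient 3, remainder 0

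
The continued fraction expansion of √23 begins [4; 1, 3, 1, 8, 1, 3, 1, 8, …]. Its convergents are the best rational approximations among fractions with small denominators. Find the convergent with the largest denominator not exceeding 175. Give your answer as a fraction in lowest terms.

List convergents until the denominator exceeds the bound:
a_0 = 4: 4/1  (≤ bound)
a_1 = 1: 5/1  (≤ bound)
a_2 = 3: 19/4  (≤ bound)
a_3 = 1: 24/5  (≤ bound)
a_4 = 8: 211/44  (≤ bound)
a_5 = 1: 235/49  (≤ bound)
a_6 = 3: 916/191  (> 175, stop)

235/49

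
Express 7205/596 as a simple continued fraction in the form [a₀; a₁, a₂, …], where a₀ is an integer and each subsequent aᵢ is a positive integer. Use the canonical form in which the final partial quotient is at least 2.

Run the Euclidean algorithm, recording each quotient:
⌊7205/596⌋ = 12, remainder 53
⌊596/53⌋ = 11, remainder 13
⌊53/13⌋ = 4, remainder 1
⌊13/1⌋ = 13, remainder 0

[12; 11, 4, 13]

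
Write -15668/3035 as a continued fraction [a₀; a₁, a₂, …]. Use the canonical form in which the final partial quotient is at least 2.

[-6; 1, 5, 6, 2, 2, 15]

-15668 ÷ 3035 → quotient -6, remainder 2542
3035 ÷ 2542 → quotient 1, remainder 493
2542 ÷ 493 → quotient 5, remainder 77
493 ÷ 77 → quotient 6, remainder 31
77 ÷ 31 → quotient 2, remainder 15
31 ÷ 15 → quotient 2, remainder 1
15 ÷ 1 → quotient 15, remainder 0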